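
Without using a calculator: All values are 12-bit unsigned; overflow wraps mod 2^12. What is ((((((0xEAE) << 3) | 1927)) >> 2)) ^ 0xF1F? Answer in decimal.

0xEAE = 111010101110
→ << 3 (mod 2^12) → 010101110000 = 1392
1927 = 011110000111
→ | → 011111110111 = 2039
→ >> 2 → 000111111101 = 509
0xF1F = 111100011111
→ ^ → 111011100010 = 3810

3810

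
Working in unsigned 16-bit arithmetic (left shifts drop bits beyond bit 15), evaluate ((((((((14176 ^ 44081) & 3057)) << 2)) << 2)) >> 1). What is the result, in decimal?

14176 = 0011011101100000
44081 = 1010110000110001
→ ^ → 1001101101010001 = 39761
3057 = 0000101111110001
→ & → 0000101101010001 = 2897
→ << 2 (mod 2^16) → 0010110101000100 = 11588
→ << 2 (mod 2^16) → 1011010100010000 = 46352
→ >> 1 → 0101101010001000 = 23176

23176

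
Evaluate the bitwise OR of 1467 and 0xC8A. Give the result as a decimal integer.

3515

1467 = 010110111011
0xC8A = 110010001010
 OR → 110110111011 = 3515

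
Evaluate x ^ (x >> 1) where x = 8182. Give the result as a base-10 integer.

x = 1111111110110 = 8182
x>>1 = 0111111111011
XOR  = 1000000001101 = 4109
(x ^ (x >> 1) gives the standard binary-reflected Gray code of x.)

4109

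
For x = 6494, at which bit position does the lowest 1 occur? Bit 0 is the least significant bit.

1

6494 = 1100101011110
Trailing zeros: 1, so the lowest set bit is bit 1 (value 2).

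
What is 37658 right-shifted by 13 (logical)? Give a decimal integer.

37658 = 1001001100011010
shift right by 13 → 0000000000000100 = 4
(equivalently, floor(37658 / 8192))

4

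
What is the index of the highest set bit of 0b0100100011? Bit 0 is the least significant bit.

0b0100100011 = 100100011
The topmost 1 is at position 8 (since 2^8 = 256 ≤ 291 < 512).

8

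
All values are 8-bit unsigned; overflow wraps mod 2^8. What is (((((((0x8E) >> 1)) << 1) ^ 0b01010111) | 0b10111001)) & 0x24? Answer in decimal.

0x8E = 10001110
→ >> 1 → 01000111 = 71
→ << 1 (mod 2^8) → 10001110 = 142
0b01010111 = 01010111
→ ^ → 11011001 = 217
0b10111001 = 10111001
→ | → 11111001 = 249
0x24 = 00100100
→ & → 00100000 = 32

32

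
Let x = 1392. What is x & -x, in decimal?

x = 10101110000 = 1392
-x (two's complement) = …01010010000
AND   = 00000010000 = 16
(x & -x isolates the lowest set bit of x.)

16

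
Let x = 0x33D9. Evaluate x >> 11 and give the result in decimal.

6

0x33D9 = 11001111011001
shift right by 11 → 00000000000110 = 6
(equivalently, floor(13273 / 2048))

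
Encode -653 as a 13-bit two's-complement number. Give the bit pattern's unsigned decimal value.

653 in 13 bits: 0001010001101
Invert: 1110101110010
Add 1:  1110101110011 = 7539
(Check: 2^13 - 653 = 8192 - 653 = 7539.)

7539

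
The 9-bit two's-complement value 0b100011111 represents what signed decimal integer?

-225

pattern = 100011111 (MSB is 1 ⇒ negative)
Invert: 011100000, add 1 → 011100001 = 225, so the value is -225.
(Equivalently: 287 - 2^9 = 287 - 512 = -225.)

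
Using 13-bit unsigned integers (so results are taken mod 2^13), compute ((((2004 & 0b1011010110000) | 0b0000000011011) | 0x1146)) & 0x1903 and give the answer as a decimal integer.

4355

2004 = 0011111010100
0b1011010110000 = 1011010110000
→ & → 0011010010000 = 1680
0b0000000011011 = 0000000011011
→ | → 0011010011011 = 1691
0x1146 = 1000101000110
→ | → 1011111011111 = 6111
0x1903 = 1100100000011
→ & → 1000100000011 = 4355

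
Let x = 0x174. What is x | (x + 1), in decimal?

373

x = 101110100 = 372
x + 1 = 101110101
OR    = 101110101 = 373
(x | (x + 1) sets the lowest cleared bit.)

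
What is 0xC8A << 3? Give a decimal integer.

0xC8A = 000110010001010
shift left by 3 → 110010001010000 = 25680
(equivalently, 3210 × 2^3 = 3210 × 8)

25680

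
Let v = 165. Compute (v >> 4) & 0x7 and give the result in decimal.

v = 00010100101
Shift right by 4: 0001010
Mask low 3 bits: 010 = 2

2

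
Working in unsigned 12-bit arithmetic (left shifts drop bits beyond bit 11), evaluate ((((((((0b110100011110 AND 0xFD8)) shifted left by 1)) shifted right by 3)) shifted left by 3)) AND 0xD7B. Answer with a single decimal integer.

0b110100011110 = 110100011110
0xFD8 = 111111011000
→ AND → 110100011000 = 3352
→ shifted left by 1 (mod 2^12) → 101000110000 = 2608
→ shifted right by 3 → 000101000110 = 326
→ shifted left by 3 (mod 2^12) → 101000110000 = 2608
0xD7B = 110101111011
→ AND → 100000110000 = 2096

2096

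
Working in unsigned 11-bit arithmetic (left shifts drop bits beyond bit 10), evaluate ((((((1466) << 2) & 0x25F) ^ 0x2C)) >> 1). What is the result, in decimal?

1466 = 10110111010
→ << 2 (mod 2^11) → 11011101000 = 1768
0x25F = 01001011111
→ & → 01001001000 = 584
0x2C = 00000101100
→ ^ → 01001100100 = 612
→ >> 1 → 00100110010 = 306

306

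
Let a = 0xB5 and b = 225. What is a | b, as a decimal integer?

0xB5 = 10110101
225 = 11100001
 OR → 11110101 = 245

245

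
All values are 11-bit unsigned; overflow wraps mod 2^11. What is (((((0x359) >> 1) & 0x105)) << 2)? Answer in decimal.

0x359 = 01101011001
→ >> 1 → 00110101100 = 428
0x105 = 00100000101
→ & → 00100000100 = 260
→ << 2 (mod 2^11) → 10000010000 = 1040

1040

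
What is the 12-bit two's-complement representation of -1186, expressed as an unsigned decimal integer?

2910

1186 in 12 bits: 010010100010
Invert: 101101011101
Add 1:  101101011110 = 2910
(Check: 2^12 - 1186 = 4096 - 1186 = 2910.)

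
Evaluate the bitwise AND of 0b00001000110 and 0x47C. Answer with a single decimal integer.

a = 00001000110
0x47C = 10001111100
AND → 00001000100 = 68

68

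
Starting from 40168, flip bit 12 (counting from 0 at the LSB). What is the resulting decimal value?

36072

x = 1001110011101000
bit 12 is currently 1; toggle it via x ^ (1 << 12) = x ^ 4096
→ 1000110011101000 = 36072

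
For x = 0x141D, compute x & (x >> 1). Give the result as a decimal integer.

12

x = 1010000011101 = 5149
x>>1 = 0101000001110
AND  = 0000000001100 = 12
(x & (x >> 1) has a 1 wherever x has two consecutive 1 bits.)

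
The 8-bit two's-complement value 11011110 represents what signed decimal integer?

pattern = 11011110 (MSB is 1 ⇒ negative)
Invert: 00100001, add 1 → 00100010 = 34, so the value is -34.
(Equivalently: 222 - 2^8 = 222 - 256 = -34.)

-34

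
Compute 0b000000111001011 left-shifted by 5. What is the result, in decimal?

14688

x = 00000111001011
shift left by 5 → 11100101100000 = 14688
(equivalently, 459 × 2^5 = 459 × 32)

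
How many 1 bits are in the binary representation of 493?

493 = 111101101
Count the 1s: 1 + 1 + 1 + 1 + 1 + 1 + 1 = 7

7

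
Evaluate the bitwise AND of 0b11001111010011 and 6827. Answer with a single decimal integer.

a = 11001111010011
6827 = 01101010101011
AND → 01001010000011 = 4739

4739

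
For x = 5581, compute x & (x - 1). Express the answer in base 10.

x = 1010111001101 = 5581
x - 1 = 1010111001100
AND   = 1010111001100 = 5580
(x & (x - 1) clears the lowest set bit of x.)

5580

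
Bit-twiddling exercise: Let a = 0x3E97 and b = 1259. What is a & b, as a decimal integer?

1155

0x3E97 = 11111010010111
1259 = 00010011101011
AND → 00010010000011 = 1155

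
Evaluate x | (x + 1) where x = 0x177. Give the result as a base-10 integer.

383

x = 101110111 = 375
x + 1 = 101111000
OR    = 101111111 = 383
(x | (x + 1) sets the lowest cleared bit.)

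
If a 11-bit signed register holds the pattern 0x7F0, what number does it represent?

-16

pattern = 11111110000 (MSB is 1 ⇒ negative)
Invert: 00000001111, add 1 → 00000010000 = 16, so the value is -16.
(Equivalently: 2032 - 2^11 = 2032 - 2048 = -16.)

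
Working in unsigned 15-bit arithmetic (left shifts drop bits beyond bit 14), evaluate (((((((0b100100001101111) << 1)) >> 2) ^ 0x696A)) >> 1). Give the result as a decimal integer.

13998

0b100100001101111 = 100100001101111
→ << 1 (mod 2^15) → 001000011011110 = 4318
→ >> 2 → 000010000110111 = 1079
0x696A = 110100101101010
→ ^ → 110110101011101 = 27997
→ >> 1 → 011011010101110 = 13998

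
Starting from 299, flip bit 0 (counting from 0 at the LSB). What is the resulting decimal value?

298

x = 100101011
bit 0 is currently 1; toggle it via x ^ (1 << 0) = x ^ 1
→ 100101010 = 298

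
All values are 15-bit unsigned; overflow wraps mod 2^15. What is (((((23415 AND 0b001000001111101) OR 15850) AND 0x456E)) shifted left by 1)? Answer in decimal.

23415 = 101101101110111
0b001000001111101 = 001000001111101
→ AND → 001000001110101 = 4213
15850 = 011110111101010
→ OR → 011110111111111 = 15871
0x456E = 100010101101110
→ AND → 000010101101110 = 1390
→ shifted left by 1 (mod 2^15) → 000101011011100 = 2780

2780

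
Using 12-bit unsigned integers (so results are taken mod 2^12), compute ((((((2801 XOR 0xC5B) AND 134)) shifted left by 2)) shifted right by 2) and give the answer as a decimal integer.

130

2801 = 101011110001
0xC5B = 110001011011
→ XOR → 011010101010 = 1706
134 = 000010000110
→ AND → 000010000010 = 130
→ shifted left by 2 (mod 2^12) → 001000001000 = 520
→ shifted right by 2 → 000010000010 = 130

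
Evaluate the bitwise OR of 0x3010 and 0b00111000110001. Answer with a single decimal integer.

0x3010 = 11000000010000
b = 00111000110001
 OR → 11111000110001 = 15921

15921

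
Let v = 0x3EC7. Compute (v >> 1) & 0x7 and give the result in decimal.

3

v = 011111011000111
Shift right by 1: 01111101100011
Mask low 3 bits: 011 = 3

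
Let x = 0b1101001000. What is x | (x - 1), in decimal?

x = 1101001000 = 840
x - 1 = 1101000111
OR    = 1101001111 = 847
(x | (x - 1) sets all bits below the lowest set bit.)

847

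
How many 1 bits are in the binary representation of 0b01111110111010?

n = 1111110111010
Count the 1s: 1 + 1 + 1 + 1 + 1 + 1 + 1 + 1 + 1 + 1 = 10

10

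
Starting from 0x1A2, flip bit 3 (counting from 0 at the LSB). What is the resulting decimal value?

x = 0110100010
bit 3 is currently 0; toggle it via x ^ (1 << 3) = x ^ 8
→ 0110101010 = 426

426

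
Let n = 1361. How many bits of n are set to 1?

5

1361 = 10101010001
Count the 1s: 1 + 1 + 1 + 1 + 1 = 5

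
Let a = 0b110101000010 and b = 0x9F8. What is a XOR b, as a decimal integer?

a = 110101000010
0x9F8 = 100111111000
XOR → 010010111010 = 1210

1210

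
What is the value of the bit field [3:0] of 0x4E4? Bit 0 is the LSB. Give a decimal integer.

4

v = 010011100100
Shift right by 0: 010011100100
Mask low 4 bits: 0100 = 4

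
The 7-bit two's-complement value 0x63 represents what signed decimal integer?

-29

pattern = 1100011 (MSB is 1 ⇒ negative)
Invert: 0011100, add 1 → 0011101 = 29, so the value is -29.
(Equivalently: 99 - 2^7 = 99 - 128 = -29.)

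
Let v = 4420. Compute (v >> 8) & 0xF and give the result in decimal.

v = 01000101000100
Shift right by 8: 010001
Mask low 4 bits: 0001 = 1

1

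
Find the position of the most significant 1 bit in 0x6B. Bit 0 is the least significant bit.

6

0x6B = 1101011
The topmost 1 is at position 6 (since 2^6 = 64 ≤ 107 < 128).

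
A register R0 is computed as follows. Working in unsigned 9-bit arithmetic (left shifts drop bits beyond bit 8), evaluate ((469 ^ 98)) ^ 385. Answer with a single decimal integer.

469 = 111010101
98 = 001100010
→ ^ → 110110111 = 439
385 = 110000001
→ ^ → 000110110 = 54

54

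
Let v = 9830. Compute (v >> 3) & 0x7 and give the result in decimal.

v = 010011001100110
Shift right by 3: 010011001100
Mask low 3 bits: 100 = 4

4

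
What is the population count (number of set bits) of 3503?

3503 = 110110101111
Count the 1s: 1 + 1 + 1 + 1 + 1 + 1 + 1 + 1 + 1 = 9

9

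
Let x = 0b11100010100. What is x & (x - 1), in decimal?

1808

x = 11100010100 = 1812
x - 1 = 11100010011
AND   = 11100010000 = 1808
(x & (x - 1) clears the lowest set bit of x.)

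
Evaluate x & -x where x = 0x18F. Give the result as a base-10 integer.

x = 110001111 = 399
-x (two's complement) = …001110001
AND   = 000000001 = 1
(x & -x isolates the lowest set bit of x.)

1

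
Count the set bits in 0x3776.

0x3776 = 11011101110110
Count the 1s: 1 + 1 + 1 + 1 + 1 + 1 + 1 + 1 + 1 + 1 = 10

10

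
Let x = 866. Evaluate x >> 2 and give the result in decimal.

866 = 1101100010
shift right by 2 → 0011011000 = 216
(equivalently, floor(866 / 4))

216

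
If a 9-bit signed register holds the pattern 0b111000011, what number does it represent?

pattern = 111000011 (MSB is 1 ⇒ negative)
Invert: 000111100, add 1 → 000111101 = 61, so the value is -61.
(Equivalently: 451 - 2^9 = 451 - 512 = -61.)

-61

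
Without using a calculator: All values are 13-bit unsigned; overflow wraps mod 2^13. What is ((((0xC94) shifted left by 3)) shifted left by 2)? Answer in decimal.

4736

0xC94 = 0110010010100
→ shifted left by 3 (mod 2^13) → 0010010100000 = 1184
→ shifted left by 2 (mod 2^13) → 1001010000000 = 4736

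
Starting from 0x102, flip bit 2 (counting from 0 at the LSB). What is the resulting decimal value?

262

x = 100000010
bit 2 is currently 0; toggle it via x ^ (1 << 2) = x ^ 4
→ 100000110 = 262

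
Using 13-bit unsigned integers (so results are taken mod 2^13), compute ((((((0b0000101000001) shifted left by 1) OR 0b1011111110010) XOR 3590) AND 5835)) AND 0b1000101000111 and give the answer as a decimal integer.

4160

0b0000101000001 = 0000101000001
→ shifted left by 1 (mod 2^13) → 0001010000010 = 642
0b1011111110010 = 1011111110010
→ OR → 1011111110010 = 6130
3590 = 0111000000110
→ XOR → 1100111110100 = 6644
5835 = 1011011001011
→ AND → 1000011000000 = 4288
0b1000101000111 = 1000101000111
→ AND → 1000001000000 = 4160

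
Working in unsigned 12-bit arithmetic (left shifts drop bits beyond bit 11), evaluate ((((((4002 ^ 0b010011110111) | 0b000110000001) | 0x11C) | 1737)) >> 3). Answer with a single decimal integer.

4002 = 111110100010
0b010011110111 = 010011110111
→ ^ → 101101010101 = 2901
0b000110000001 = 000110000001
→ | → 101111010101 = 3029
0x11C = 000100011100
→ | → 101111011101 = 3037
1737 = 011011001001
→ | → 111111011101 = 4061
→ >> 3 → 000111111011 = 507

507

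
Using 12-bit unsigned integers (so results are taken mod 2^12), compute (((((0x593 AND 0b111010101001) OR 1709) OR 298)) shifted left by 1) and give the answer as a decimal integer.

0x593 = 010110010011
0b111010101001 = 111010101001
→ AND → 010010000001 = 1153
1709 = 011010101101
→ OR → 011010101101 = 1709
298 = 000100101010
→ OR → 011110101111 = 1967
→ shifted left by 1 (mod 2^12) → 111101011110 = 3934

3934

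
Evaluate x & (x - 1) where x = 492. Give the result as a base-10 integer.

488

x = 111101100 = 492
x - 1 = 111101011
AND   = 111101000 = 488
(x & (x - 1) clears the lowest set bit of x.)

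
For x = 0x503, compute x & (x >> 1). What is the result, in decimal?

x = 10100000011 = 1283
x>>1 = 01010000001
AND  = 00000000001 = 1
(x & (x >> 1) has a 1 wherever x has two consecutive 1 bits.)

1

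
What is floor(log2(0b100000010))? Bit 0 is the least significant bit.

8

0b100000010 = 100000010
The topmost 1 is at position 8 (since 2^8 = 256 ≤ 258 < 512).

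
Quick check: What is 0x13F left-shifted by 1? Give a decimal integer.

638

0x13F = 0100111111
shift left by 1 → 1001111110 = 638
(equivalently, 319 × 2^1 = 319 × 2)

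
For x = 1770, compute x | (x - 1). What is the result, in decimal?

1771

x = 11011101010 = 1770
x - 1 = 11011101001
OR    = 11011101011 = 1771
(x | (x - 1) sets all bits below the lowest set bit.)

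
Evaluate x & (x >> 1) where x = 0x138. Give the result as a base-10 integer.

24

x = 100111000 = 312
x>>1 = 010011100
AND  = 000011000 = 24
(x & (x >> 1) has a 1 wherever x has two consecutive 1 bits.)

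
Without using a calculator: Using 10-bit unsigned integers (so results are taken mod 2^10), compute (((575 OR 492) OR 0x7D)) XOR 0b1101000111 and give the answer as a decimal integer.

575 = 1000111111
492 = 0111101100
→ OR → 1111111111 = 1023
0x7D = 0001111101
→ OR → 1111111111 = 1023
0b1101000111 = 1101000111
→ XOR → 0010111000 = 184

184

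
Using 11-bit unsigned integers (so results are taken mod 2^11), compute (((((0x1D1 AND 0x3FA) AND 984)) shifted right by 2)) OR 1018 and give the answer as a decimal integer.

0x1D1 = 00111010001
0x3FA = 01111111010
→ AND → 00111010000 = 464
984 = 01111011000
→ AND → 00111010000 = 464
→ shifted right by 2 → 00001110100 = 116
1018 = 01111111010
→ OR → 01111111110 = 1022

1022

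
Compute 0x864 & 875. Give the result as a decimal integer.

96

0x864 = 100001100100
875 = 001101101011
AND → 000001100000 = 96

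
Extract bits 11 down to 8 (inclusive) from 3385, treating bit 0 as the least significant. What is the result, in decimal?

v = 00110100111001
Shift right by 8: 001101
Mask low 4 bits: 1101 = 13

13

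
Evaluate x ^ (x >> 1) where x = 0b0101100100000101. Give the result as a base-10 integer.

30087

x = 101100100000101 = 22789
x>>1 = 010110010000010
XOR  = 111010110000111 = 30087
(x ^ (x >> 1) gives the standard binary-reflected Gray code of x.)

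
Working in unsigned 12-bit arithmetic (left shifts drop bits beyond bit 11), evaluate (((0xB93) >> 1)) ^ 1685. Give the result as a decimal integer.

0xB93 = 101110010011
→ >> 1 → 010111001001 = 1481
1685 = 011010010101
→ ^ → 001101011100 = 860

860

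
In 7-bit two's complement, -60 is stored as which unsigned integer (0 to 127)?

68

60 in 7 bits: 0111100
Invert: 1000011
Add 1:  1000100 = 68
(Check: 2^7 - 60 = 128 - 60 = 68.)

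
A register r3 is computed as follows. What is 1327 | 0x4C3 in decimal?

1519

1327 = 10100101111
0x4C3 = 10011000011
 OR → 10111101111 = 1519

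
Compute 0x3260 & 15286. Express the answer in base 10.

12832

0x3260 = 11001001100000
15286 = 11101110110110
AND → 11001000100000 = 12832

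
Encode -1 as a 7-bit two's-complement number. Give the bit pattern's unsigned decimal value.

127

1 in 7 bits: 0000001
Invert: 1111110
Add 1:  1111111 = 127
(Check: 2^7 - 1 = 128 - 1 = 127.)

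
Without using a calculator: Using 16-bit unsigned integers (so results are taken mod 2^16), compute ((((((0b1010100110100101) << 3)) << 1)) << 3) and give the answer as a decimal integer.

0b1010100110100101 = 1010100110100101
→ << 3 (mod 2^16) → 0100110100101000 = 19752
→ << 1 (mod 2^16) → 1001101001010000 = 39504
→ << 3 (mod 2^16) → 1101001010000000 = 53888

53888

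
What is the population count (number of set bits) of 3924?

7

3924 = 111101010100
Count the 1s: 1 + 1 + 1 + 1 + 1 + 1 + 1 = 7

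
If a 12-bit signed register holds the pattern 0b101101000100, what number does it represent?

pattern = 101101000100 (MSB is 1 ⇒ negative)
Invert: 010010111011, add 1 → 010010111100 = 1212, so the value is -1212.
(Equivalently: 2884 - 2^12 = 2884 - 4096 = -1212.)

-1212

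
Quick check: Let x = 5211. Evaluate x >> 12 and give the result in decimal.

5211 = 1010001011011
shift right by 12 → 0000000000001 = 1
(equivalently, floor(5211 / 4096))

1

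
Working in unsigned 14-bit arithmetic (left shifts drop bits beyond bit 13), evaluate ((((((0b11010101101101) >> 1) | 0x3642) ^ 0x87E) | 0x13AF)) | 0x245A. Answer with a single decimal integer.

14335

0b11010101101101 = 11010101101101
→ >> 1 → 01101010110110 = 6838
0x3642 = 11011001000010
→ | → 11111011110110 = 16118
0x87E = 00100001111110
→ ^ → 11011010001000 = 13960
0x13AF = 01001110101111
→ | → 11011110101111 = 14255
0x245A = 10010001011010
→ | → 11011111111111 = 14335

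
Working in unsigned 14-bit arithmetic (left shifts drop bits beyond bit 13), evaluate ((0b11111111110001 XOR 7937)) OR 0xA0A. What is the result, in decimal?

11002

0b11111111110001 = 11111111110001
7937 = 01111100000001
→ XOR → 10000011110000 = 8432
0xA0A = 00101000001010
→ OR → 10101011111010 = 11002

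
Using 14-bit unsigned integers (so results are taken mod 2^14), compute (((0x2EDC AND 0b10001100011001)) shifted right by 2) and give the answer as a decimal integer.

2182

0x2EDC = 10111011011100
0b10001100011001 = 10001100011001
→ AND → 10001000011000 = 8728
→ shifted right by 2 → 00100010000110 = 2182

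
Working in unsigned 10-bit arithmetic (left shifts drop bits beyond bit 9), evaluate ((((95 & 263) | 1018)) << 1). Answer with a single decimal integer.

95 = 0001011111
263 = 0100000111
→ & → 0000000111 = 7
1018 = 1111111010
→ | → 1111111111 = 1023
→ << 1 (mod 2^10) → 1111111110 = 1022

1022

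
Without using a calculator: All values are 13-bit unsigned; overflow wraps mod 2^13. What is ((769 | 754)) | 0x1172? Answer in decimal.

5107

769 = 0001100000001
754 = 0001011110010
→ | → 0001111110011 = 1011
0x1172 = 1000101110010
→ | → 1001111110011 = 5107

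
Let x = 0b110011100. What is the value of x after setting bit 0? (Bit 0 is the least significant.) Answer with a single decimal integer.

x = 110011100
bit 0 is currently 0; set it via x | (1 << 0) = x | 1
→ 110011101 = 413

413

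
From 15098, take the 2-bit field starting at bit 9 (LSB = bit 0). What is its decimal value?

1

v = 011101011111010
Shift right by 9: 011101
Mask low 2 bits: 01 = 1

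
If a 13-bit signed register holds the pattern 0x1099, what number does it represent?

pattern = 1000010011001 (MSB is 1 ⇒ negative)
Invert: 0111101100110, add 1 → 0111101100111 = 3943, so the value is -3943.
(Equivalently: 4249 - 2^13 = 4249 - 8192 = -3943.)

-3943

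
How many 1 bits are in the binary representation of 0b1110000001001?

5

n = 1110000001001
Count the 1s: 1 + 1 + 1 + 1 + 1 = 5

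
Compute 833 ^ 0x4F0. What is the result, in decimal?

833 = 01101000001
0x4F0 = 10011110000
XOR → 11110110001 = 1969

1969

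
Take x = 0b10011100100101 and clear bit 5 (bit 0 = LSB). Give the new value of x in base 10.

9989

x = 10011100100101
bit 5 is currently 1; clear it via x & ~(1 << 5) = x & ~32
→ 10011100000101 = 9989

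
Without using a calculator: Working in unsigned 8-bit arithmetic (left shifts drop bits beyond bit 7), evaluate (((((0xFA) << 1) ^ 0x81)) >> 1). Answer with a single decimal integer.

58

0xFA = 11111010
→ << 1 (mod 2^8) → 11110100 = 244
0x81 = 10000001
→ ^ → 01110101 = 117
→ >> 1 → 00111010 = 58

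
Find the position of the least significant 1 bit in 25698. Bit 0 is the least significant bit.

1

25698 = 110010001100010
Trailing zeros: 1, so the lowest set bit is bit 1 (value 2).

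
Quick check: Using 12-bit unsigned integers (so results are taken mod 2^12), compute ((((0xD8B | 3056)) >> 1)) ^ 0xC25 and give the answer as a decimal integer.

0xD8B = 110110001011
3056 = 101111110000
→ | → 111111111011 = 4091
→ >> 1 → 011111111101 = 2045
0xC25 = 110000100101
→ ^ → 101111011000 = 3032

3032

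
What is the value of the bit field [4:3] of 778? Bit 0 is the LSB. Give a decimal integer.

1

v = 1100001010
Shift right by 3: 1100001
Mask low 2 bits: 01 = 1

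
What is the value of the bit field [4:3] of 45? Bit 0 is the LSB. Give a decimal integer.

1

v = 00101101
Shift right by 3: 00101
Mask low 2 bits: 01 = 1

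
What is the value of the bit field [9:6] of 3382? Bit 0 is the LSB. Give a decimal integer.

4

v = 110100110110
Shift right by 6: 110100
Mask low 4 bits: 0100 = 4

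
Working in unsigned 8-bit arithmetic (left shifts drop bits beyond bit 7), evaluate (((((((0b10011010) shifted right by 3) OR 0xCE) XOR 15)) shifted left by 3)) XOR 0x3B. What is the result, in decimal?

0b10011010 = 10011010
→ shifted right by 3 → 00010011 = 19
0xCE = 11001110
→ OR → 11011111 = 223
15 = 00001111
→ XOR → 11010000 = 208
→ shifted left by 3 (mod 2^8) → 10000000 = 128
0x3B = 00111011
→ XOR → 10111011 = 187

187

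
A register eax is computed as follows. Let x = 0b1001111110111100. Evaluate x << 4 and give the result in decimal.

x = 00001001111110111100
shift left by 4 → 10011111101111000000 = 654272
(equivalently, 40892 × 2^4 = 40892 × 16)

654272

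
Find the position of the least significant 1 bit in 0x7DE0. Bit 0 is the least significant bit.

0x7DE0 = 111110111100000
Trailing zeros: 5, so the lowest set bit is bit 5 (value 32).

5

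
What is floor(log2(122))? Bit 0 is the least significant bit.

122 = 1111010
The topmost 1 is at position 6 (since 2^6 = 64 ≤ 122 < 128).

6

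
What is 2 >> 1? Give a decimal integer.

2 = 10
shift right by 1 → 01 = 1
(equivalently, floor(2 / 2))

1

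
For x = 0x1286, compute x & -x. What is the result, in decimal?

x = 1001010000110 = 4742
-x (two's complement) = …0110101111010
AND   = 0000000000010 = 2
(x & -x isolates the lowest set bit of x.)

2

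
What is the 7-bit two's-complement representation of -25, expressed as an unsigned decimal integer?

103

25 in 7 bits: 0011001
Invert: 1100110
Add 1:  1100111 = 103
(Check: 2^7 - 25 = 128 - 25 = 103.)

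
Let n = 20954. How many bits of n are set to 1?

20954 = 101000111011010
Count the 1s: 1 + 1 + 1 + 1 + 1 + 1 + 1 + 1 = 8

8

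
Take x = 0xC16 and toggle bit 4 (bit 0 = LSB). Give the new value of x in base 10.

3078

x = 000110000010110
bit 4 is currently 1; toggle it via x ^ (1 << 4) = x ^ 16
→ 000110000000110 = 3078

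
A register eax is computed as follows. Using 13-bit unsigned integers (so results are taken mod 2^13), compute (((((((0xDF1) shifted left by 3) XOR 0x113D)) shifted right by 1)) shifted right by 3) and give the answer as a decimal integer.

0xDF1 = 0110111110001
→ shifted left by 3 (mod 2^13) → 0111110001000 = 3976
0x113D = 1000100111101
→ XOR → 1111010110101 = 7861
→ shifted right by 1 → 0111101011010 = 3930
→ shifted right by 3 → 0000111101011 = 491

491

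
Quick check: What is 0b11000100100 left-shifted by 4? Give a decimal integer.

25152

x = 000011000100100
shift left by 4 → 110001001000000 = 25152
(equivalently, 1572 × 2^4 = 1572 × 16)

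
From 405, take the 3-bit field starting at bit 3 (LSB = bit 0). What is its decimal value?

2

v = 0110010101
Shift right by 3: 0110010
Mask low 3 bits: 010 = 2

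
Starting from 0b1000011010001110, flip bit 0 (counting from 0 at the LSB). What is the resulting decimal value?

x = 1000011010001110
bit 0 is currently 0; toggle it via x ^ (1 << 0) = x ^ 1
→ 1000011010001111 = 34447

34447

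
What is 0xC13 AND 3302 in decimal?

0xC13 = 110000010011
3302 = 110011100110
AND → 110000000010 = 3074

3074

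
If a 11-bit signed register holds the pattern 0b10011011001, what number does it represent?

pattern = 10011011001 (MSB is 1 ⇒ negative)
Invert: 01100100110, add 1 → 01100100111 = 807, so the value is -807.
(Equivalently: 1241 - 2^11 = 1241 - 2048 = -807.)

-807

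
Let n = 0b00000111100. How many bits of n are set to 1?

4

n = 111100
Count the 1s: 1 + 1 + 1 + 1 = 4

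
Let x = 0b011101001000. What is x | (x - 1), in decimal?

1871

x = 11101001000 = 1864
x - 1 = 11101000111
OR    = 11101001111 = 1871
(x | (x - 1) sets all bits below the lowest set bit.)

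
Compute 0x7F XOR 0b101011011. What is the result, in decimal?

292

0x7F = 001111111
b = 101011011
XOR → 100100100 = 292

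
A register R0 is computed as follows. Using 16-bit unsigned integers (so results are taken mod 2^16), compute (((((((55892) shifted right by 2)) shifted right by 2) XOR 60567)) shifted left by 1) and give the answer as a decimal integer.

55892 = 1101101001010100
→ shifted right by 2 → 0011011010010101 = 13973
→ shifted right by 2 → 0000110110100101 = 3493
60567 = 1110110010010111
→ XOR → 1110000100110010 = 57650
→ shifted left by 1 (mod 2^16) → 1100001001100100 = 49764

49764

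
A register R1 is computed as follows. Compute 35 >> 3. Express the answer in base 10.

4

35 = 100011
shift right by 3 → 000100 = 4
(equivalently, floor(35 / 8))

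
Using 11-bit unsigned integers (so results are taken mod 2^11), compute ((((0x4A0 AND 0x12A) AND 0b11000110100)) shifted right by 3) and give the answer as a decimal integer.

0x4A0 = 10010100000
0x12A = 00100101010
→ AND → 00000100000 = 32
0b11000110100 = 11000110100
→ AND → 00000100000 = 32
→ shifted right by 3 → 00000000100 = 4

4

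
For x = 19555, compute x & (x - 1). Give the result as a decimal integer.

19554

x = 100110001100011 = 19555
x - 1 = 100110001100010
AND   = 100110001100010 = 19554
(x & (x - 1) clears the lowest set bit of x.)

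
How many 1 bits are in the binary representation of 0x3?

0x3 = 11
Count the 1s: 1 + 1 = 2

2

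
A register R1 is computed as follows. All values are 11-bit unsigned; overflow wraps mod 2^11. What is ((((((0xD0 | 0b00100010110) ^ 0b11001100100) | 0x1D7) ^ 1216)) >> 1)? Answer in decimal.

0xD0 = 00011010000
0b00100010110 = 00100010110
→ | → 00111010110 = 470
0b11001100100 = 11001100100
→ ^ → 11110110010 = 1970
0x1D7 = 00111010111
→ | → 11111110111 = 2039
1216 = 10011000000
→ ^ → 01100110111 = 823
→ >> 1 → 00110011011 = 411

411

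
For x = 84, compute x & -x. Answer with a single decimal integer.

x = 1010100 = 84
-x (two's complement) = …0101100
AND   = 0000100 = 4
(x & -x isolates the lowest set bit of x.)

4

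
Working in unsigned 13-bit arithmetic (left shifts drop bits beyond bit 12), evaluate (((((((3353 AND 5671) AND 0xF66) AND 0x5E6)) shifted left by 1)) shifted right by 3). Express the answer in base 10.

3353 = 0110100011001
5671 = 1011000100111
→ AND → 0010000000001 = 1025
0xF66 = 0111101100110
→ AND → 0010000000000 = 1024
0x5E6 = 0010111100110
→ AND → 0010000000000 = 1024
→ shifted left by 1 (mod 2^13) → 0100000000000 = 2048
→ shifted right by 3 → 0000100000000 = 256

256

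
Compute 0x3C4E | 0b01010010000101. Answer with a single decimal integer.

15567

0x3C4E = 11110001001110
b = 01010010000101
 OR → 11110011001111 = 15567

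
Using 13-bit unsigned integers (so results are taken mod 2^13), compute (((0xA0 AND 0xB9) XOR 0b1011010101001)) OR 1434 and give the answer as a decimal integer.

6043

0xA0 = 0000010100000
0xB9 = 0000010111001
→ AND → 0000010100000 = 160
0b1011010101001 = 1011010101001
→ XOR → 1011000001001 = 5641
1434 = 0010110011010
→ OR → 1011110011011 = 6043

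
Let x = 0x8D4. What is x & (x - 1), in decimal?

2256

x = 100011010100 = 2260
x - 1 = 100011010011
AND   = 100011010000 = 2256
(x & (x - 1) clears the lowest set bit of x.)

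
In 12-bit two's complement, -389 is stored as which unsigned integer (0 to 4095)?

3707

389 in 12 bits: 000110000101
Invert: 111001111010
Add 1:  111001111011 = 3707
(Check: 2^12 - 389 = 4096 - 389 = 3707.)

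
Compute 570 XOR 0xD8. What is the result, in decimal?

738

570 = 1000111010
0xD8 = 0011011000
XOR → 1011100010 = 738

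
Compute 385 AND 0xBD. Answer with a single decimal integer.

129

385 = 110000001
0xBD = 010111101
AND → 010000001 = 129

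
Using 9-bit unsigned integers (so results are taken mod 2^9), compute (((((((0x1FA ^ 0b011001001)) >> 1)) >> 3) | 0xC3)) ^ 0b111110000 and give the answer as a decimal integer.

0x1FA = 111111010
0b011001001 = 011001001
→ ^ → 100110011 = 307
→ >> 1 → 010011001 = 153
→ >> 3 → 000010011 = 19
0xC3 = 011000011
→ | → 011010011 = 211
0b111110000 = 111110000
→ ^ → 100100011 = 291

291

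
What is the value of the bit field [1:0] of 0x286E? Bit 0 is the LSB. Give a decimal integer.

2

v = 10100001101110
Shift right by 0: 10100001101110
Mask low 2 bits: 10 = 2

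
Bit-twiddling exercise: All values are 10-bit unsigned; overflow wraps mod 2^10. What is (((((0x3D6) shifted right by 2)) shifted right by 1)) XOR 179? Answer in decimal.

201

0x3D6 = 1111010110
→ shifted right by 2 → 0011110101 = 245
→ shifted right by 1 → 0001111010 = 122
179 = 0010110011
→ XOR → 0011001001 = 201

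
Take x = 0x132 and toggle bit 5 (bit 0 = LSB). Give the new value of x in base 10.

274

x = 0100110010
bit 5 is currently 1; toggle it via x ^ (1 << 5) = x ^ 32
→ 0100010010 = 274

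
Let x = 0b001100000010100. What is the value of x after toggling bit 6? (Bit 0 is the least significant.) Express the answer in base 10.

x = 001100000010100
bit 6 is currently 0; toggle it via x ^ (1 << 6) = x ^ 64
→ 001100001010100 = 6228

6228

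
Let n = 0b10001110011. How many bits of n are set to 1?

n = 10001110011
Count the 1s: 1 + 1 + 1 + 1 + 1 + 1 = 6

6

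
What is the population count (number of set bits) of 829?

7

829 = 1100111101
Count the 1s: 1 + 1 + 1 + 1 + 1 + 1 + 1 = 7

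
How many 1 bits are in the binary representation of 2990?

2990 = 101110101110
Count the 1s: 1 + 1 + 1 + 1 + 1 + 1 + 1 + 1 = 8

8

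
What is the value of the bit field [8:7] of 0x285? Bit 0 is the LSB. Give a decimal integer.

1

v = 0000001010000101
Shift right by 7: 000000101
Mask low 2 bits: 01 = 1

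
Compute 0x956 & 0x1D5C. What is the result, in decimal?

2388

0x956 = 0100101010110
0x1D5C = 1110101011100
AND → 0100101010100 = 2388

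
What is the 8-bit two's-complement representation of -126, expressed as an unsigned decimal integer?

126 in 8 bits: 01111110
Invert: 10000001
Add 1:  10000010 = 130
(Check: 2^8 - 126 = 256 - 126 = 130.)

130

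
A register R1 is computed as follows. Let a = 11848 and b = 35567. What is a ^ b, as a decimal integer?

42151

11848 = 0010111001001000
35567 = 1000101011101111
XOR → 1010010010100111 = 42151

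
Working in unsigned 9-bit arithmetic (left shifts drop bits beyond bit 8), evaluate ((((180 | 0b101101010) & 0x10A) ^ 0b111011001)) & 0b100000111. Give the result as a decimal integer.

180 = 010110100
0b101101010 = 101101010
→ | → 111111110 = 510
0x10A = 100001010
→ & → 100001010 = 266
0b111011001 = 111011001
→ ^ → 011010011 = 211
0b100000111 = 100000111
→ & → 000000011 = 3

3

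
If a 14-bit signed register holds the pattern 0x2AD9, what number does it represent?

pattern = 10101011011001 (MSB is 1 ⇒ negative)
Invert: 01010100100110, add 1 → 01010100100111 = 5415, so the value is -5415.
(Equivalently: 10969 - 2^14 = 10969 - 16384 = -5415.)

-5415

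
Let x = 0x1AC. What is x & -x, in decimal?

x = 110101100 = 428
-x (two's complement) = …001010100
AND   = 000000100 = 4
(x & -x isolates the lowest set bit of x.)

4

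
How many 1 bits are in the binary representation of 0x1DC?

6

0x1DC = 111011100
Count the 1s: 1 + 1 + 1 + 1 + 1 + 1 = 6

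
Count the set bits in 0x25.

0x25 = 100101
Count the 1s: 1 + 1 + 1 = 3

3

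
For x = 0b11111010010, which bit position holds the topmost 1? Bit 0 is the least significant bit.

10

0b11111010010 = 11111010010
The topmost 1 is at position 10 (since 2^10 = 1024 ≤ 2002 < 2048).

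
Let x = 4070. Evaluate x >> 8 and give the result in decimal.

4070 = 111111100110
shift right by 8 → 000000001111 = 15
(equivalently, floor(4070 / 256))

15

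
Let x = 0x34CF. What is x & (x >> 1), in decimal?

x = 11010011001111 = 13519
x>>1 = 01101001100111
AND  = 01000001000111 = 4167
(x & (x >> 1) has a 1 wherever x has two consecutive 1 bits.)

4167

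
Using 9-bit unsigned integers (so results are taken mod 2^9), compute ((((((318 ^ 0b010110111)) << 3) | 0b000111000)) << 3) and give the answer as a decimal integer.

318 = 100111110
0b010110111 = 010110111
→ ^ → 110001001 = 393
→ << 3 (mod 2^9) → 001001000 = 72
0b000111000 = 000111000
→ | → 001111000 = 120
→ << 3 (mod 2^9) → 111000000 = 448

448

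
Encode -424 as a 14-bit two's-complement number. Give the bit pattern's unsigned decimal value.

424 in 14 bits: 00000110101000
Invert: 11111001010111
Add 1:  11111001011000 = 15960
(Check: 2^14 - 424 = 16384 - 424 = 15960.)

15960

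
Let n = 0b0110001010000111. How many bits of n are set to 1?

n = 110001010000111
Count the 1s: 1 + 1 + 1 + 1 + 1 + 1 + 1 = 7

7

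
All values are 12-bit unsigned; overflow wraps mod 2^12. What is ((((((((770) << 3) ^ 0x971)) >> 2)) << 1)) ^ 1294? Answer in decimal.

1470

770 = 001100000010
→ << 3 (mod 2^12) → 100000010000 = 2064
0x971 = 100101110001
→ ^ → 000101100001 = 353
→ >> 2 → 000001011000 = 88
→ << 1 (mod 2^12) → 000010110000 = 176
1294 = 010100001110
→ ^ → 010110111110 = 1470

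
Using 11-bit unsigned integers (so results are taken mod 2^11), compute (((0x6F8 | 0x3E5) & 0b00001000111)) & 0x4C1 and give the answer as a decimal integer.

0x6F8 = 11011111000
0x3E5 = 01111100101
→ | → 11111111101 = 2045
0b00001000111 = 00001000111
→ & → 00001000101 = 69
0x4C1 = 10011000001
→ & → 00001000001 = 65

65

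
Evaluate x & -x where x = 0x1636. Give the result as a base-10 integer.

x = 1011000110110 = 5686
-x (two's complement) = …0100111001010
AND   = 0000000000010 = 2
(x & -x isolates the lowest set bit of x.)

2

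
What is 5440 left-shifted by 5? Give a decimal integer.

174080

5440 = 000001010101000000
shift left by 5 → 101010100000000000 = 174080
(equivalently, 5440 × 2^5 = 5440 × 32)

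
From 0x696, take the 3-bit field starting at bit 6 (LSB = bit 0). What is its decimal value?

2

v = 11010010110
Shift right by 6: 11010
Mask low 3 bits: 010 = 2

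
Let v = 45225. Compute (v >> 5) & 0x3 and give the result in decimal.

1

v = 1011000010101001
Shift right by 5: 10110000101
Mask low 2 bits: 01 = 1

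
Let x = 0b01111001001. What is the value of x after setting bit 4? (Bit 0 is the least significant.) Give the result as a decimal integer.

985

x = 01111001001
bit 4 is currently 0; set it via x | (1 << 4) = x | 16
→ 01111011001 = 985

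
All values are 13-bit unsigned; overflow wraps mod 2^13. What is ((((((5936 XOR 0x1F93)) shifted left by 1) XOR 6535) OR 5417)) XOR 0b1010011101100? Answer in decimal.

5936 = 1011100110000
0x1F93 = 1111110010011
→ XOR → 0100010100011 = 2211
→ shifted left by 1 (mod 2^13) → 1000101000110 = 4422
6535 = 1100110000111
→ XOR → 0100011000001 = 2241
5417 = 1010100101001
→ OR → 1110111101001 = 7657
0b1010011101100 = 1010011101100
→ XOR → 0100100000101 = 2309

2309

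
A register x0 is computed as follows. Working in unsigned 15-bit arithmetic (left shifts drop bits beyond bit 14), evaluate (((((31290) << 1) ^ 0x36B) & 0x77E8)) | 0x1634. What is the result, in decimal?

30524

31290 = 111101000111010
→ << 1 (mod 2^15) → 111010001110100 = 29812
0x36B = 000001101101011
→ ^ → 111011100011111 = 30495
0x77E8 = 111011111101000
→ & → 111011100001000 = 30472
0x1634 = 001011000110100
→ | → 111011100111100 = 30524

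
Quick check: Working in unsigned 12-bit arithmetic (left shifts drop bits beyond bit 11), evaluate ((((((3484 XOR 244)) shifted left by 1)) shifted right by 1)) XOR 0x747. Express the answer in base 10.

3484 = 110110011100
244 = 000011110100
→ XOR → 110101101000 = 3432
→ shifted left by 1 (mod 2^12) → 101011010000 = 2768
→ shifted right by 1 → 010101101000 = 1384
0x747 = 011101000111
→ XOR → 001000101111 = 559

559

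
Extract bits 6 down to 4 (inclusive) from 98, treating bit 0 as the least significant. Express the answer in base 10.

v = 001100010
Shift right by 4: 00110
Mask low 3 bits: 110 = 6

6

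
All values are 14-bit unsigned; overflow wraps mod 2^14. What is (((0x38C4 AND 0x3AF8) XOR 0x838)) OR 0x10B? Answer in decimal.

12795

0x38C4 = 11100011000100
0x3AF8 = 11101011111000
→ AND → 11100011000000 = 14528
0x838 = 00100000111000
→ XOR → 11000011111000 = 12536
0x10B = 00000100001011
→ OR → 11000111111011 = 12795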